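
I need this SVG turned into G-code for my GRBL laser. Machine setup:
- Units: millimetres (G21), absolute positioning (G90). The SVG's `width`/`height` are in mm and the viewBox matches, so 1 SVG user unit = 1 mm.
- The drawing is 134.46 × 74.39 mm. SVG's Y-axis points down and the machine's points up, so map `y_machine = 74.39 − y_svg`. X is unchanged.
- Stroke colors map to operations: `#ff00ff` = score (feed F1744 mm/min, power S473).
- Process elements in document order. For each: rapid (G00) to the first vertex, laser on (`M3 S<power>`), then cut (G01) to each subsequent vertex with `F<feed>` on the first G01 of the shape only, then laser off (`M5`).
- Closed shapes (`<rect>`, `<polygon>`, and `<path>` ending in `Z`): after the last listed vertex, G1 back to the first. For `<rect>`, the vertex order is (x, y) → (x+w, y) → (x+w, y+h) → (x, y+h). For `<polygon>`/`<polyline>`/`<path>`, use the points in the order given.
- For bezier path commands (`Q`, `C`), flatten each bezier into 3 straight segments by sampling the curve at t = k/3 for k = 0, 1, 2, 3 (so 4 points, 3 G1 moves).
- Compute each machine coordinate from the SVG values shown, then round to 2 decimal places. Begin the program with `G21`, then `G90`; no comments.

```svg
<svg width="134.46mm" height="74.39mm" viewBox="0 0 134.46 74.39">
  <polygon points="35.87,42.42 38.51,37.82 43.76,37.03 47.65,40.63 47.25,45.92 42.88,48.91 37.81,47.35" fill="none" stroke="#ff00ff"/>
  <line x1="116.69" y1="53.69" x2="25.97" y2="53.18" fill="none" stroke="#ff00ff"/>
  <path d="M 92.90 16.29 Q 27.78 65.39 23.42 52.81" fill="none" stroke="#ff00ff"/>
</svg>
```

viewBox `0 0 134.46 74.39` with mm width/height → 1 unit = 1 mm. Flip: y_m = 74.39 − y_svg.

**Shape 1** — `<polygon>` regular polygon, stroke `#ff00ff` → score (S473, F1744). Machine vertices: (35.87,31.97) → (38.51,36.57) → (43.76,37.36) → (47.65,33.76) → (47.25,28.47) → (42.88,25.48) → (37.81,27.04) → (35.87,31.97). Closed: final G1 returns to the first vertex.

**Shape 2** — `<line>` line segment, stroke `#ff00ff` → score (S473, F1744). Machine vertices: (116.69,20.70) → (25.97,21.21). Open path.

**Shape 3** — `<path>` quadratic bezier, stroke `#ff00ff` → score (S473, F1744). Control points (SVG): P0=(92.90,16.29), P1=(27.78,65.39), P2=(23.42,52.81); sampled at t=k/3. Machine vertices: (92.90,58.10) → (56.24,32.22) → (33.08,20.05) → (23.42,21.58). Open path.

G21
G90
G00 X35.87 Y31.97
M3 S473
G01 X38.51 Y36.57 F1744
G01 X43.76 Y37.36
G01 X47.65 Y33.76
G01 X47.25 Y28.47
G01 X42.88 Y25.48
G01 X37.81 Y27.04
G01 X35.87 Y31.97
M5
G00 X116.69 Y20.70
M3 S473
G01 X25.97 Y21.21 F1744
M5
G00 X92.90 Y58.10
M3 S473
G01 X56.24 Y32.22 F1744
G01 X33.08 Y20.05
G01 X23.42 Y21.58
M5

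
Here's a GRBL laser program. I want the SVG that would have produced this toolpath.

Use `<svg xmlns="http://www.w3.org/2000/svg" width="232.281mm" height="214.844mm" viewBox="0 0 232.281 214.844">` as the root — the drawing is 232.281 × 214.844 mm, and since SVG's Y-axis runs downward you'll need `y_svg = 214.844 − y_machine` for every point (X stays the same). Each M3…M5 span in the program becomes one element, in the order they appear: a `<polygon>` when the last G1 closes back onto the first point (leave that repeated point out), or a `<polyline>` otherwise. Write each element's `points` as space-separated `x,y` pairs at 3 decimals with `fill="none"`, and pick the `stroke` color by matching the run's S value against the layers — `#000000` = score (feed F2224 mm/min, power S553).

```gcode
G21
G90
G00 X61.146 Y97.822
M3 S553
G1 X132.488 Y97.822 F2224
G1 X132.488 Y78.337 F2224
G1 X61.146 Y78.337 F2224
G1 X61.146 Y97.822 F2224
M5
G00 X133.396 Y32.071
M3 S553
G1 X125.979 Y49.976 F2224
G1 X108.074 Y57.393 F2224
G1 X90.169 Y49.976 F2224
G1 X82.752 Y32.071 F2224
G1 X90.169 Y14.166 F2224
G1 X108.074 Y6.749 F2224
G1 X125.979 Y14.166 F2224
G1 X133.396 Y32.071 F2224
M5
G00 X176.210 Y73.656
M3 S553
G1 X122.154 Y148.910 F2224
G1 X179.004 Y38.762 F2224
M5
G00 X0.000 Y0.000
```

<svg xmlns="http://www.w3.org/2000/svg" width="232.281mm" height="214.844mm" viewBox="0 0 232.281 214.844">
  <polygon points="61.146,117.022 132.488,117.022 132.488,136.507 61.146,136.507" fill="none" stroke="#000000"/>
  <polygon points="133.396,182.773 125.979,164.868 108.074,157.451 90.169,164.868 82.752,182.773 90.169,200.678 108.074,208.095 125.979,200.678" fill="none" stroke="#000000"/>
  <polyline points="176.210,141.188 122.154,65.934 179.004,176.082" fill="none" stroke="#000000"/>
</svg>

Machine Y-up, SVG Y-down with viewBox height 214.844, so y_svg = 214.844 − y_machine; X carries over. Every run uses S553, so all elements get stroke `#000000` (score).

Run 1: The run returns to its start, so emit a `<polygon>` with points (Y-flipped): 61.146,117.022 132.488,117.022 132.488,136.507 61.146,136.507.

Run 2: The run returns to its start, so emit a `<polygon>` with points (Y-flipped): 133.396,182.773 125.979,164.868 108.074,157.451 90.169,164.868 82.752,182.773 90.169,200.678 108.074,208.095 125.979,200.678.

Run 3: The run is open, so emit a `<polyline>` with points (Y-flipped): 176.210,141.188 122.154,65.934 179.004,176.082.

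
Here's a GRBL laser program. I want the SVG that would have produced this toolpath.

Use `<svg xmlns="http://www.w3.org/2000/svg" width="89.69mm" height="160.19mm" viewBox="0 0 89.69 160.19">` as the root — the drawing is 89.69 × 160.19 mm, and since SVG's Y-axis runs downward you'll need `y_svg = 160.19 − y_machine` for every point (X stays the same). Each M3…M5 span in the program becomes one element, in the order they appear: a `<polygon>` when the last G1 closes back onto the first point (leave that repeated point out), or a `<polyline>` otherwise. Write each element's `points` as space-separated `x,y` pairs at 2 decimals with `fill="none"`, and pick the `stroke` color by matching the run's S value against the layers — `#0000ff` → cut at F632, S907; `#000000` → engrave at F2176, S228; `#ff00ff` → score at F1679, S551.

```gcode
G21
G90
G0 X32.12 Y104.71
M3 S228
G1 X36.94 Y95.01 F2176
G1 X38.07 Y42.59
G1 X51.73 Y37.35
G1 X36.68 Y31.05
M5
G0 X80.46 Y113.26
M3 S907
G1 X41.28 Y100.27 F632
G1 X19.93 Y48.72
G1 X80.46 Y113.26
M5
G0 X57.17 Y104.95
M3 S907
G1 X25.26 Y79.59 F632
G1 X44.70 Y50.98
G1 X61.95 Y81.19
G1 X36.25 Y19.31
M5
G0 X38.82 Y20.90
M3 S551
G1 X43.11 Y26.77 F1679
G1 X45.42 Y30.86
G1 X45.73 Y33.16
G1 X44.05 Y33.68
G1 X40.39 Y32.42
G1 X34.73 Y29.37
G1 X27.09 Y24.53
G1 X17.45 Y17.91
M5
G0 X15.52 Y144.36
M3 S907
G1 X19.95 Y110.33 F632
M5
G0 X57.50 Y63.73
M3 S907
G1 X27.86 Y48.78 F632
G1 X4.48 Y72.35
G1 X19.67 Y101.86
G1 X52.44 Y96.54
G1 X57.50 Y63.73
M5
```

<svg xmlns="http://www.w3.org/2000/svg" width="89.69mm" height="160.19mm" viewBox="0 0 89.69 160.19">
  <polyline points="32.12,55.48 36.94,65.18 38.07,117.60 51.73,122.84 36.68,129.14" fill="none" stroke="#000000"/>
  <polygon points="80.46,46.93 41.28,59.92 19.93,111.47" fill="none" stroke="#0000ff"/>
  <polyline points="57.17,55.24 25.26,80.60 44.70,109.21 61.95,79.00 36.25,140.88" fill="none" stroke="#0000ff"/>
  <polyline points="38.82,139.29 43.11,133.42 45.42,129.33 45.73,127.03 44.05,126.51 40.39,127.77 34.73,130.82 27.09,135.66 17.45,142.28" fill="none" stroke="#ff00ff"/>
  <polyline points="15.52,15.83 19.95,49.86" fill="none" stroke="#0000ff"/>
  <polygon points="57.50,96.46 27.86,111.41 4.48,87.84 19.67,58.33 52.44,63.65" fill="none" stroke="#0000ff"/>
</svg>

y_svg = 160.19 − y_m.

[1] S228→`#000000` (engrave); open run; points: 32.12,55.48 36.94,65.18 38.07,117.60 51.73,122.84 36.68,129.14

[2] S907→`#0000ff` (cut); closed run; points: 80.46,46.93 41.28,59.92 19.93,111.47

[3] S907→`#0000ff` (cut); open run; points: 57.17,55.24 25.26,80.60 44.70,109.21 61.95,79.00 36.25,140.88

[4] S551→`#ff00ff` (score); open run; points: 38.82,139.29 43.11,133.42 45.42,129.33 45.73,127.03 44.05,126.51 40.39,127.77 34.73,130.82 27.09,135.66 17.45,142.28

[5] S907→`#0000ff` (cut); open run; points: 15.52,15.83 19.95,49.86

[6] S907→`#0000ff` (cut); closed run; points: 57.50,96.46 27.86,111.41 4.48,87.84 19.67,58.33 52.44,63.65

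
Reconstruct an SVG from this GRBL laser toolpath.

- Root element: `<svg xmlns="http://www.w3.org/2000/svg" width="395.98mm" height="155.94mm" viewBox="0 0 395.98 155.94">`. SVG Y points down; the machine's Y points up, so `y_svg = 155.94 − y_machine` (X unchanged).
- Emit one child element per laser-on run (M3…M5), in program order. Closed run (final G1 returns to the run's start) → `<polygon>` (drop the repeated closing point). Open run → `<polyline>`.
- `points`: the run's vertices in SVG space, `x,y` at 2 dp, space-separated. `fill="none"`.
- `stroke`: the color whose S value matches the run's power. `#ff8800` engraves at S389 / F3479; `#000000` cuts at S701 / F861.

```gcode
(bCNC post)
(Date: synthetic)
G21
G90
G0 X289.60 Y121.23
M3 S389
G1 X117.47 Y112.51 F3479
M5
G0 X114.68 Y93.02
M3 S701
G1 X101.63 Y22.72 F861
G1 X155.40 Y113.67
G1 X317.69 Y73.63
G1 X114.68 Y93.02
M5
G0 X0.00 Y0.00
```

<svg xmlns="http://www.w3.org/2000/svg" width="395.98mm" height="155.94mm" viewBox="0 0 395.98 155.94">
  <polyline points="289.60,34.71 117.47,43.43" fill="none" stroke="#ff8800"/>
  <polygon points="114.68,62.92 101.63,133.22 155.40,42.27 317.69,82.31" fill="none" stroke="#000000"/>
</svg>

Each laser-on run becomes one SVG element. Flip Y back into SVG space with y_svg = 155.94 − y_machine.

Run 1: the run's S389 means `#ff8800` (engrave). The run is open, so emit a `<polyline>` with points (Y-flipped): 289.60,34.71 117.47,43.43.

Run 2: the run's S701 means `#000000` (cut). The run returns to its start, so emit a `<polygon>` with points (Y-flipped): 114.68,62.92 101.63,133.22 155.40,42.27 317.69,82.31.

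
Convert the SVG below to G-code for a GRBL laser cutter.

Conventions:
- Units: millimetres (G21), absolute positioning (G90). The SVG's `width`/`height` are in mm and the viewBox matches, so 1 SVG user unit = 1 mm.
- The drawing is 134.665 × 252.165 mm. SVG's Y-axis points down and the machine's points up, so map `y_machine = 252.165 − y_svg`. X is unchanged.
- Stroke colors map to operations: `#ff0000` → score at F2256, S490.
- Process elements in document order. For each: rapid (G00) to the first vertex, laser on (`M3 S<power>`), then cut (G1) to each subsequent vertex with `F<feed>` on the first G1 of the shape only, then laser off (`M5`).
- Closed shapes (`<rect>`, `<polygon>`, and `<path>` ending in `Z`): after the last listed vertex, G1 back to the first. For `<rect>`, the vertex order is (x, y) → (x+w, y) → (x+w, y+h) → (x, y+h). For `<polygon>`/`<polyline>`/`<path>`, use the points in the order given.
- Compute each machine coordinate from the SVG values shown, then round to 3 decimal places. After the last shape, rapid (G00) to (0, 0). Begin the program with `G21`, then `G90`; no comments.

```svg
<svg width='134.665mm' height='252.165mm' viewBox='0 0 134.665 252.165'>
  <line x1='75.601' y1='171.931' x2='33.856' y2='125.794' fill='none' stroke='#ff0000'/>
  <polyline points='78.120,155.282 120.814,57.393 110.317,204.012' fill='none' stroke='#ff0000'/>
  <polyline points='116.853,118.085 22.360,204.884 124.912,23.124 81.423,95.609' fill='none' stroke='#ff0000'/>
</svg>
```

Since the viewBox matches the mm dimensions, user units are millimetres directly. The only transform is the Y-flip y_m = 252.165 − y_svg.

Shape 1 is a line segment drawn with `<line>`. Its stroke #ff0000 means score at S490, F2256. After flipping Y the toolpath is (75.601,80.234) → (33.856,126.371).

Shape 2 is a open polyline drawn with `<polyline>`. Its stroke #ff0000 means score at S490, F2256. After flipping Y the toolpath is (78.120,96.883) → (120.814,194.772) → (110.317,48.153).

Shape 3 is a open polyline drawn with `<polyline>`. Its stroke #ff0000 means score at S490, F2256. After flipping Y the toolpath is (116.853,134.080) → (22.360,47.281) → (124.912,229.041) → (81.423,156.556).

G21
G90
G00 X75.601 Y80.234
M3 S490
G1 X33.856 Y126.371 F2256
M5
G00 X78.120 Y96.883
M3 S490
G1 X120.814 Y194.772 F2256
G1 X110.317 Y48.153
M5
G00 X116.853 Y134.080
M3 S490
G1 X22.360 Y47.281 F2256
G1 X124.912 Y229.041
G1 X81.423 Y156.556
M5
G00 X0.000 Y0.000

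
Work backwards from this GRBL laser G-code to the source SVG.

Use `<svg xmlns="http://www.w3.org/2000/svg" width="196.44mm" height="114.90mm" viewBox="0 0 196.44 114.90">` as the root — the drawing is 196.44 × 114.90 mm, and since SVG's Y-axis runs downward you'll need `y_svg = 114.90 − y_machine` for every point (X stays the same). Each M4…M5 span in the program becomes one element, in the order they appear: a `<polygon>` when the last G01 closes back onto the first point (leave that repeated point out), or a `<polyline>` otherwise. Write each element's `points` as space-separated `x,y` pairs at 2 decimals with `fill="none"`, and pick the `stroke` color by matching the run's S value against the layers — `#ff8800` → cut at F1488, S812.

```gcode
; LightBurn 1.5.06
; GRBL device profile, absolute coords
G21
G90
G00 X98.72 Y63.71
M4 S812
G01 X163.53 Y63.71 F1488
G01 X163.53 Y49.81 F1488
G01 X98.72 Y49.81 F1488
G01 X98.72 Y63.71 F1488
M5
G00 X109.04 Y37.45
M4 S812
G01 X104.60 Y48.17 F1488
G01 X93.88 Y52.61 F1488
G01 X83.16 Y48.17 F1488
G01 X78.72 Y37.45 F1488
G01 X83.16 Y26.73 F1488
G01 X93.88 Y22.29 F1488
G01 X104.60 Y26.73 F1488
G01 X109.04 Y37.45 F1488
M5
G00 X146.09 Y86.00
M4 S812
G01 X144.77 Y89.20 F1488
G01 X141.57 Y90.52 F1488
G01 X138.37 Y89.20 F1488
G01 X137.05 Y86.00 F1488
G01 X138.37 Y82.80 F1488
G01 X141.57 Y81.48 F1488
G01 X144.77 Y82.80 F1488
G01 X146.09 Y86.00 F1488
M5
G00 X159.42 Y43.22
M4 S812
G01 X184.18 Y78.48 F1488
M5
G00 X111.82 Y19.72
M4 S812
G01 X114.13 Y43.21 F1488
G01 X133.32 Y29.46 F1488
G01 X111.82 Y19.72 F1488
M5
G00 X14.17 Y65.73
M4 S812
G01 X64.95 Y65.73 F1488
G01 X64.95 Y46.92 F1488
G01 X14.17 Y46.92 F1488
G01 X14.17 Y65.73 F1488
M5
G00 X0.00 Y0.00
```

<svg xmlns="http://www.w3.org/2000/svg" width="196.44mm" height="114.90mm" viewBox="0 0 196.44 114.90">
  <polygon points="98.72,51.19 163.53,51.19 163.53,65.09 98.72,65.09" fill="none" stroke="#ff8800"/>
  <polygon points="109.04,77.45 104.60,66.73 93.88,62.29 83.16,66.73 78.72,77.45 83.16,88.17 93.88,92.61 104.60,88.17" fill="none" stroke="#ff8800"/>
  <polygon points="146.09,28.90 144.77,25.70 141.57,24.38 138.37,25.70 137.05,28.90 138.37,32.10 141.57,33.42 144.77,32.10" fill="none" stroke="#ff8800"/>
  <polyline points="159.42,71.68 184.18,36.42" fill="none" stroke="#ff8800"/>
  <polygon points="111.82,95.18 114.13,71.69 133.32,85.44" fill="none" stroke="#ff8800"/>
  <polygon points="14.17,49.17 64.95,49.17 64.95,67.98 14.17,67.98" fill="none" stroke="#ff8800"/>
</svg>

y_svg = 114.90 − y_m. Every run uses S812, so all elements get stroke `#ff8800` (cut).

[1] closed run; points: 98.72,51.19 163.53,51.19 163.53,65.09 98.72,65.09

[2] closed run; points: 109.04,77.45 104.60,66.73 93.88,62.29 83.16,66.73 78.72,77.45 83.16,88.17 93.88,92.61 104.60,88.17

[3] closed run; points: 146.09,28.90 144.77,25.70 141.57,24.38 138.37,25.70 137.05,28.90 138.37,32.10 141.57,33.42 144.77,32.10

[4] open run; points: 159.42,71.68 184.18,36.42

[5] closed run; points: 111.82,95.18 114.13,71.69 133.32,85.44

[6] closed run; points: 14.17,49.17 64.95,49.17 64.95,67.98 14.17,67.98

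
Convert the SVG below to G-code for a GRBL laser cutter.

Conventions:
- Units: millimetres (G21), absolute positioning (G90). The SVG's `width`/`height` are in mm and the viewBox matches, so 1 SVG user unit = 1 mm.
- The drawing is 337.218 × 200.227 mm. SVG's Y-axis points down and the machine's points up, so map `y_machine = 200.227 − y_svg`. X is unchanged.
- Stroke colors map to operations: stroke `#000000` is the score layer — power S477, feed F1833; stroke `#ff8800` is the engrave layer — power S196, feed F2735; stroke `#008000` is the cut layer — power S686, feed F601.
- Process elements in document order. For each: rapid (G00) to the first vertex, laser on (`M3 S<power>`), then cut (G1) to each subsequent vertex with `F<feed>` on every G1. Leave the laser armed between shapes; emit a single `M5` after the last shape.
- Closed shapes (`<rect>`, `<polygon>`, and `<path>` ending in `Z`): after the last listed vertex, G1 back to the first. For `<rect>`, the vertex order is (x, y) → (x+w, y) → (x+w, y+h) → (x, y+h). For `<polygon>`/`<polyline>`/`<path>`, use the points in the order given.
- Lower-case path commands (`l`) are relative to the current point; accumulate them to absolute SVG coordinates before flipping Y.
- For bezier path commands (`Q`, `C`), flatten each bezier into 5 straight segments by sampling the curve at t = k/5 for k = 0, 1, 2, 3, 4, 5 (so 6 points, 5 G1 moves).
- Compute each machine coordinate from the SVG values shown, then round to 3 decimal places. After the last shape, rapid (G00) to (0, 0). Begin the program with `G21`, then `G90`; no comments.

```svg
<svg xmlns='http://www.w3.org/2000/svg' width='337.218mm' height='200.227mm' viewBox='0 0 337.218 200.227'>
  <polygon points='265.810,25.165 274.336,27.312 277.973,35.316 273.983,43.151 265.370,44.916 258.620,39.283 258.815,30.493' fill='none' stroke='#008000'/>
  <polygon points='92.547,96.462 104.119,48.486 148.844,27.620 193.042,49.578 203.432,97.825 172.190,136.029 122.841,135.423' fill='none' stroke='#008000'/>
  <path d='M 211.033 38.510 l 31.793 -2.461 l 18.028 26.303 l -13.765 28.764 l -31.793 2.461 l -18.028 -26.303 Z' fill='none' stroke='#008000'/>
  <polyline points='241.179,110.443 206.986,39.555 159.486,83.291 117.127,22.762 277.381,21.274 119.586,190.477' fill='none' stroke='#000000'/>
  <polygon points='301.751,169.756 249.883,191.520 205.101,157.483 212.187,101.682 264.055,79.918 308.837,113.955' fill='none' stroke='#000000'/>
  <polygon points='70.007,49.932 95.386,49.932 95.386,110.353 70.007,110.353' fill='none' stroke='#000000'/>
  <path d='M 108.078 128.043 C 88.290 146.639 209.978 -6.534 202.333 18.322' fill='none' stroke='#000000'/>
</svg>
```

viewBox `0 0 337.218 200.227` with mm width/height → 1 unit = 1 mm. Flip: y_m = 200.227 − y_svg.

**Shape 1** — `<polygon>` regular polygon, stroke `#008000` → cut (S686, F601). Machine vertices: (265.810,175.062) → (274.336,172.915) → (277.973,164.911) → (273.983,157.076) → (265.370,155.311) → (258.620,160.944) → (258.815,169.734) → (265.810,175.062). Closed: final G1 returns to the first vertex.

**Shape 2** — `<polygon>` regular polygon, stroke `#008000` → cut (S686, F601). Machine vertices: (92.547,103.765) → (104.119,151.741) → (148.844,172.607) → (193.042,150.649) → (203.432,102.402) → (172.190,64.198) → (122.841,64.804) → (92.547,103.765). Closed: final G1 returns to the first vertex.

**Shape 3** — `<path>` regular polygon, stroke `#008000` → cut (S686, F601). Machine vertices: (211.033,161.717) → (242.826,164.178) → (260.854,137.875) → (247.089,109.111) → (215.296,106.650) → (197.268,132.953) → (211.033,161.717). Closed: final G1 returns to the first vertex.

**Shape 4** — `<polyline>` open polyline, stroke `#000000` → score (S477, F1833). Machine vertices: (241.179,89.784) → (206.986,160.672) → (159.486,116.936) → (117.127,177.465) → (277.381,178.953) → (119.586,9.750). Open path.

**Shape 5** — `<polygon>` regular polygon, stroke `#000000` → score (S477, F1833). Machine vertices: (301.751,30.471) → (249.883,8.707) → (205.101,42.744) → (212.187,98.545) → (264.055,120.309) → (308.837,86.272) → (301.751,30.471). Closed: final G1 returns to the first vertex.

**Shape 6** — `<polygon>` rectangle, stroke `#000000` → score (S477, F1833). Machine vertices: (70.007,150.295) → (95.386,150.295) → (95.386,89.874) → (70.007,89.874) → (70.007,150.295). Closed: final G1 returns to the first vertex.

**Shape 7** — `<path>` cubic bezier, stroke `#000000` → score (S477, F1833). Control points (SVG): P0=(108.078,128.043), P1=(88.290,146.639), P2=(209.978,-6.534), P3=(202.333,18.322); sampled at t=k/5. Machine vertices: (108.078,72.184) → (111.016,78.840) → (134.909,109.931) → (166.759,148.665) → (193.567,178.254) → (202.333,181.905). Open path.

G21
G90
G00 X265.810 Y175.062
M3 S686
G1 X274.336 Y172.915 F601
G1 X277.973 Y164.911 F601
G1 X273.983 Y157.076 F601
G1 X265.370 Y155.311 F601
G1 X258.620 Y160.944 F601
G1 X258.815 Y169.734 F601
G1 X265.810 Y175.062 F601
G00 X92.547 Y103.765
M3 S686
G1 X104.119 Y151.741 F601
G1 X148.844 Y172.607 F601
G1 X193.042 Y150.649 F601
G1 X203.432 Y102.402 F601
G1 X172.190 Y64.198 F601
G1 X122.841 Y64.804 F601
G1 X92.547 Y103.765 F601
G00 X211.033 Y161.717
M3 S686
G1 X242.826 Y164.178 F601
G1 X260.854 Y137.875 F601
G1 X247.089 Y109.111 F601
G1 X215.296 Y106.650 F601
G1 X197.268 Y132.953 F601
G1 X211.033 Y161.717 F601
G00 X241.179 Y89.784
M3 S477
G1 X206.986 Y160.672 F1833
G1 X159.486 Y116.936 F1833
G1 X117.127 Y177.465 F1833
G1 X277.381 Y178.953 F1833
G1 X119.586 Y9.750 F1833
G00 X301.751 Y30.471
M3 S477
G1 X249.883 Y8.707 F1833
G1 X205.101 Y42.744 F1833
G1 X212.187 Y98.545 F1833
G1 X264.055 Y120.309 F1833
G1 X308.837 Y86.272 F1833
G1 X301.751 Y30.471 F1833
G00 X70.007 Y150.295
M3 S477
G1 X95.386 Y150.295 F1833
G1 X95.386 Y89.874 F1833
G1 X70.007 Y89.874 F1833
G1 X70.007 Y150.295 F1833
G00 X108.078 Y72.184
M3 S477
G1 X111.016 Y78.840 F1833
G1 X134.909 Y109.931 F1833
G1 X166.759 Y148.665 F1833
G1 X193.567 Y178.254 F1833
G1 X202.333 Y181.905 F1833
M5
G00 X0.000 Y0.000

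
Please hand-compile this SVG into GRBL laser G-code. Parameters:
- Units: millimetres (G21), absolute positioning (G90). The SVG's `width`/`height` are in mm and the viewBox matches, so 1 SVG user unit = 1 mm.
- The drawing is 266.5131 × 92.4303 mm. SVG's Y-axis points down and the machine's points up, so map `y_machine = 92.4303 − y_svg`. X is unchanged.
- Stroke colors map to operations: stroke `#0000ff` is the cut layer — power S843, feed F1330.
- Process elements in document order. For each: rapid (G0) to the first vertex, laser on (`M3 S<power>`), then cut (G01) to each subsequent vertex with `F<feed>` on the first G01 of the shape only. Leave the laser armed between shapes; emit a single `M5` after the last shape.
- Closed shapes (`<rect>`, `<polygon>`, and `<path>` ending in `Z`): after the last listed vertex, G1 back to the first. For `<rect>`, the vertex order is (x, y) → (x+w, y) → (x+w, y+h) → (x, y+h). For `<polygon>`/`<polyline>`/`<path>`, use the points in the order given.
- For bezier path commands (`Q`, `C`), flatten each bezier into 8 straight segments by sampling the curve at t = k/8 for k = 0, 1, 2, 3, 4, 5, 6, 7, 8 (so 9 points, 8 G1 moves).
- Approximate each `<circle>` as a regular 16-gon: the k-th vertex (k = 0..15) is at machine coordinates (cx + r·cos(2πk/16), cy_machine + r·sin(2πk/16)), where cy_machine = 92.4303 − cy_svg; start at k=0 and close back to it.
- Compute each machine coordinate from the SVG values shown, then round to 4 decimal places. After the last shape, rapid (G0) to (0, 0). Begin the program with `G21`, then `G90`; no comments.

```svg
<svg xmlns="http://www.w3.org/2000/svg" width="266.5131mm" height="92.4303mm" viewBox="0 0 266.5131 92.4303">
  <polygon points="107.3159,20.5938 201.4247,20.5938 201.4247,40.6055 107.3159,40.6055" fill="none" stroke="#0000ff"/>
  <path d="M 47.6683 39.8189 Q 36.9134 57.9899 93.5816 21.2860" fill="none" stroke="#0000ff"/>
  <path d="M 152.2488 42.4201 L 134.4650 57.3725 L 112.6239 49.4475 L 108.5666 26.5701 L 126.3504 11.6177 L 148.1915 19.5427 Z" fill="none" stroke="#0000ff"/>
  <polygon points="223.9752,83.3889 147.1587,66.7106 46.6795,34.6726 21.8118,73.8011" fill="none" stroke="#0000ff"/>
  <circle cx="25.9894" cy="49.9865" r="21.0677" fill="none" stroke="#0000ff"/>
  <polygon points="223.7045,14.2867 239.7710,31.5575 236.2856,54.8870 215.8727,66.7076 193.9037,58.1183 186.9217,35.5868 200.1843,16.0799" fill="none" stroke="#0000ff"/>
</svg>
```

G21
G90
G0 X107.3159 Y71.8365
M3 S843
G01 X201.4247 Y71.8365 F1330
G01 X201.4247 Y51.8248
G01 X107.3159 Y51.8248
G01 X107.3159 Y71.8365
G0 X47.6683 Y52.6114
M3 S843
G01 X46.0331 Y48.9261 F1330
G01 X46.5048 Y46.9556
G01 X49.0835 Y46.6999
G01 X53.7692 Y48.1591
G01 X60.5618 Y51.3332
G01 X69.4614 Y56.2220
G01 X80.4680 Y62.8257
G01 X93.5816 Y71.1443
G0 X152.2488 Y50.0102
M3 S843
G01 X134.4650 Y35.0578 F1330
G01 X112.6239 Y42.9828
G01 X108.5666 Y65.8602
G01 X126.3504 Y80.8126
G01 X148.1915 Y72.8876
G01 X152.2488 Y50.0102
G0 X223.9752 Y9.0414
M3 S843
G01 X147.1587 Y25.7197 F1330
G01 X46.6795 Y57.7577
G01 X21.8118 Y18.6292
G01 X223.9752 Y9.0414
G0 X47.0571 Y42.4438
M3 S843
G01 X45.4534 Y50.5061 F1330
G01 X40.8865 Y57.3409
G01 X34.0517 Y61.9078
G01 X25.9894 Y63.5115
G01 X17.9271 Y61.9078
G01 X11.0923 Y57.3409
G01 X6.5254 Y50.5061
G01 X4.9217 Y42.4438
G01 X6.5254 Y34.3815
G01 X11.0923 Y27.5467
G01 X17.9271 Y22.9798
G01 X25.9894 Y21.3761
G01 X34.0517 Y22.9798
G01 X40.8865 Y27.5467
G01 X45.4534 Y34.3815
G01 X47.0571 Y42.4438
G0 X223.7045 Y78.1436
M3 S843
G01 X239.7710 Y60.8728 F1330
G01 X236.2856 Y37.5433
G01 X215.8727 Y25.7227
G01 X193.9037 Y34.3120
G01 X186.9217 Y56.8435
G01 X200.1843 Y76.3504
G01 X223.7045 Y78.1436
M5
G0 X0.0000 Y0.0000

1 u = 1 mm; y_m = 92.4303 − y.

[1] `<polygon>` rectangle, #0000ff→cut S843 F1330: (107.3159,71.8365) → (201.4247,71.8365) → (201.4247,51.8248) → (107.3159,51.8248) → (107.3159,71.8365) (closed)

[2] `<path>` quadratic bezier, #0000ff→cut S843 F1330: (47.6683,52.6114) → (46.0331,48.9261) → (46.5048,46.9556) → (49.0835,46.6999) → (53.7692,48.1591) → (60.5618,51.3332) → (69.4614,56.2220) → (80.4680,62.8257) → (93.5816,71.1443)

[3] `<path>` regular polygon, #0000ff→cut S843 F1330: (152.2488,50.0102) → (134.4650,35.0578) → (112.6239,42.9828) → (108.5666,65.8602) → (126.3504,80.8126) → (148.1915,72.8876) → (152.2488,50.0102) (closed)

[4] `<polygon>` closed polygon, #0000ff→cut S843 F1330: (223.9752,9.0414) → (147.1587,25.7197) → (46.6795,57.7577) → (21.8118,18.6292) → (223.9752,9.0414) (closed)

[5] `<circle>` circle, #0000ff→cut S843 F1330: (47.0571,42.4438) → (45.4534,50.5061) → (40.8865,57.3409) → (34.0517,61.9078) → (25.9894,63.5115) → (17.9271,61.9078) → (11.0923,57.3409) → (6.5254,50.5061) → (4.9217,42.4438) → (6.5254,34.3815) → (11.0923,27.5467) → (17.9271,22.9798) → (25.9894,21.3761) → (34.0517,22.9798) → (40.8865,27.5467) → (45.4534,34.3815) → (47.0571,42.4438) (closed)

[6] `<polygon>` regular polygon, #0000ff→cut S843 F1330: (223.7045,78.1436) → (239.7710,60.8728) → (236.2856,37.5433) → (215.8727,25.7227) → (193.9037,34.3120) → (186.9217,56.8435) → (200.1843,76.3504) → (223.7045,78.1436) (closed)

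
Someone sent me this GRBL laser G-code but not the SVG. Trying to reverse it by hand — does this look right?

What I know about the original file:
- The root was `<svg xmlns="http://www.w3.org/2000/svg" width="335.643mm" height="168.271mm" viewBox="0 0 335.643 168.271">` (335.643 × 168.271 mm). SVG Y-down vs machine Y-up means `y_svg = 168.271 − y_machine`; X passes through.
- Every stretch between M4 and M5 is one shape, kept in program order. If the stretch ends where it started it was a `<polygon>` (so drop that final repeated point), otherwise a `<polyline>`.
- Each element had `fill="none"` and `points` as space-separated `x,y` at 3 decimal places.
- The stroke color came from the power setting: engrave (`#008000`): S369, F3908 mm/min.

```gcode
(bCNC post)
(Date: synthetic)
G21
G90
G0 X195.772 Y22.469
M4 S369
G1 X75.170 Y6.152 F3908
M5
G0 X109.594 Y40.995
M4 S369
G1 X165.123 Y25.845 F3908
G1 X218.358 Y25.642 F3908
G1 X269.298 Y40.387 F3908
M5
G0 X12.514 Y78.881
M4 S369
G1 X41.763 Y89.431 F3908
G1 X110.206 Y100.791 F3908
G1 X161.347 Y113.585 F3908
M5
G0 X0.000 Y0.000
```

Machine Y-up, SVG Y-down with viewBox height 168.271, so y_svg = 168.271 − y_machine; X carries over. Every run uses S369, so all elements get stroke `#008000` (engrave).

Run 1: The run is open, so emit a `<polyline>` with points (Y-flipped): 195.772,145.802 75.170,162.119.

Run 2: The run is open, so emit a `<polyline>` with points (Y-flipped): 109.594,127.276 165.123,142.426 218.358,142.629 269.298,127.884.

Run 3: The run is open, so emit a `<polyline>` with points (Y-flipped): 12.514,89.390 41.763,78.840 110.206,67.480 161.347,54.686.

<svg xmlns="http://www.w3.org/2000/svg" width="335.643mm" height="168.271mm" viewBox="0 0 335.643 168.271">
  <polyline points="195.772,145.802 75.170,162.119" fill="none" stroke="#008000"/>
  <polyline points="109.594,127.276 165.123,142.426 218.358,142.629 269.298,127.884" fill="none" stroke="#008000"/>
  <polyline points="12.514,89.390 41.763,78.840 110.206,67.480 161.347,54.686" fill="none" stroke="#008000"/>
</svg>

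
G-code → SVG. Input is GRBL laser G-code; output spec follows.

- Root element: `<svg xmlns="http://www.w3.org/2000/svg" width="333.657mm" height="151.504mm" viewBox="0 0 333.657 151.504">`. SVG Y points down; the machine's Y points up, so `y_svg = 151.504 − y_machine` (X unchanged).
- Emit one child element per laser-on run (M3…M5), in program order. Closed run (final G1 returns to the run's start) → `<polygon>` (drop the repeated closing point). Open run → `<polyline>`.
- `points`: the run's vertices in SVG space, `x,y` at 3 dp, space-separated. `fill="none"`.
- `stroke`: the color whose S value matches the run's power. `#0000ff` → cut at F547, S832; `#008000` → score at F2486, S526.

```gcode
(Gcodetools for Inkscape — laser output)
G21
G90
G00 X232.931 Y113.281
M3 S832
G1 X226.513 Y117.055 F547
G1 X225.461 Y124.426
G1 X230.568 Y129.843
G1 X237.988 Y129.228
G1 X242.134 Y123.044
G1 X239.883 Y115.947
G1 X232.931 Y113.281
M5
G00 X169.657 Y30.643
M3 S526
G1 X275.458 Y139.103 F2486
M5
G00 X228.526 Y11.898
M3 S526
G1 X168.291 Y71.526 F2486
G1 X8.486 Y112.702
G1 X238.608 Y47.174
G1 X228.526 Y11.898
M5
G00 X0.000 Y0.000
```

y_svg = 151.504 − y_m.

[1] S832→`#0000ff` (cut); closed run; points: 232.931,38.223 226.513,34.449 225.461,27.078 230.568,21.661 237.988,22.276 242.134,28.460 239.883,35.557

[2] S526→`#008000` (score); open run; points: 169.657,120.861 275.458,12.401

[3] S526→`#008000` (score); closed run; points: 228.526,139.606 168.291,79.978 8.486,38.802 238.608,104.330

<svg xmlns="http://www.w3.org/2000/svg" width="333.657mm" height="151.504mm" viewBox="0 0 333.657 151.504">
  <polygon points="232.931,38.223 226.513,34.449 225.461,27.078 230.568,21.661 237.988,22.276 242.134,28.460 239.883,35.557" fill="none" stroke="#0000ff"/>
  <polyline points="169.657,120.861 275.458,12.401" fill="none" stroke="#008000"/>
  <polygon points="228.526,139.606 168.291,79.978 8.486,38.802 238.608,104.330" fill="none" stroke="#008000"/>
</svg>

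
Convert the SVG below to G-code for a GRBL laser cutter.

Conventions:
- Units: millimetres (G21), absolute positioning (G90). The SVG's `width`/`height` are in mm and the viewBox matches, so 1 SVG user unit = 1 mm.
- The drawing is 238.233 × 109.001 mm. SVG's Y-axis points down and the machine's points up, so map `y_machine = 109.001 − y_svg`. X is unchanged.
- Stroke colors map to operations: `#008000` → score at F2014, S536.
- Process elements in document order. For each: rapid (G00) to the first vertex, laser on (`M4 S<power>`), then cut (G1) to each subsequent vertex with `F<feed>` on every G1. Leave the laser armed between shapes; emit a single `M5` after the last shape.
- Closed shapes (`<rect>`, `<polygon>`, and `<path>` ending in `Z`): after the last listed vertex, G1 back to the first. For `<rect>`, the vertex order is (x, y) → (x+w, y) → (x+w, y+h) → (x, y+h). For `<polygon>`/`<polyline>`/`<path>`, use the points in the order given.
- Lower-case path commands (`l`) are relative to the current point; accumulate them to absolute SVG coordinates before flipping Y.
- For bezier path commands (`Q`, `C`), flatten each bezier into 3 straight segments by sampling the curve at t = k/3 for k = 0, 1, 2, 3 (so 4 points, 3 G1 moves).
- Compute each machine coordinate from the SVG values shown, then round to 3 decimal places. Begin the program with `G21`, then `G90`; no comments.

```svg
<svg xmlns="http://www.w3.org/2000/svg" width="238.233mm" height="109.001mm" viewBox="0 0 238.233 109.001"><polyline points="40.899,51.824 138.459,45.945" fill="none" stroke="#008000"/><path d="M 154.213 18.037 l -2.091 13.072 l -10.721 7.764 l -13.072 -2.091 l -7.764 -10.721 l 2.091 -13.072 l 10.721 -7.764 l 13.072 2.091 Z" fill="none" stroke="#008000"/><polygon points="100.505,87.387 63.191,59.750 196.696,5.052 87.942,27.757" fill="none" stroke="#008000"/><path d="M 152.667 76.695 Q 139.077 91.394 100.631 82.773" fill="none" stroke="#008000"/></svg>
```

Since the viewBox matches the mm dimensions, user units are millimetres directly. The only transform is the Y-flip y_m = 109.001 − y_svg.

Shape 1 is a line segment drawn with `<polyline>`. Its stroke #008000 means score at S536, F2014. After flipping Y the toolpath is (40.899,57.177) → (138.459,63.056).

Shape 2 is a regular polygon drawn with `<path>`. Its stroke #008000 means score at S536, F2014. After flipping Y the toolpath is (154.213,90.964) → (152.122,77.892) → (141.401,70.128) → (128.329,72.219) → (120.565,82.940) → (122.656,96.012) → (133.377,103.776) → (146.449,101.685) → (154.213,90.964), returning to the start.

Shape 3 is a closed polygon drawn with `<polygon>`. Its stroke #008000 means score at S536, F2014. After flipping Y the toolpath is (100.505,21.614) → (63.191,49.251) → (196.696,103.949) → (87.942,81.244) → (100.505,21.614), returning to the start.

Shape 4 is a quadratic bezier drawn with `<path>`. Its stroke #008000 means score at S536, F2014. After flipping Y the toolpath is (152.667,32.306) → (140.845,25.098) → (123.500,23.072) → (100.631,26.228).

G21
G90
G00 X40.899 Y57.177
M4 S536
G1 X138.459 Y63.056 F2014
G00 X154.213 Y90.964
M4 S536
G1 X152.122 Y77.892 F2014
G1 X141.401 Y70.128 F2014
G1 X128.329 Y72.219 F2014
G1 X120.565 Y82.940 F2014
G1 X122.656 Y96.012 F2014
G1 X133.377 Y103.776 F2014
G1 X146.449 Y101.685 F2014
G1 X154.213 Y90.964 F2014
G00 X100.505 Y21.614
M4 S536
G1 X63.191 Y49.251 F2014
G1 X196.696 Y103.949 F2014
G1 X87.942 Y81.244 F2014
G1 X100.505 Y21.614 F2014
G00 X152.667 Y32.306
M4 S536
G1 X140.845 Y25.098 F2014
G1 X123.500 Y23.072 F2014
G1 X100.631 Y26.228 F2014
M5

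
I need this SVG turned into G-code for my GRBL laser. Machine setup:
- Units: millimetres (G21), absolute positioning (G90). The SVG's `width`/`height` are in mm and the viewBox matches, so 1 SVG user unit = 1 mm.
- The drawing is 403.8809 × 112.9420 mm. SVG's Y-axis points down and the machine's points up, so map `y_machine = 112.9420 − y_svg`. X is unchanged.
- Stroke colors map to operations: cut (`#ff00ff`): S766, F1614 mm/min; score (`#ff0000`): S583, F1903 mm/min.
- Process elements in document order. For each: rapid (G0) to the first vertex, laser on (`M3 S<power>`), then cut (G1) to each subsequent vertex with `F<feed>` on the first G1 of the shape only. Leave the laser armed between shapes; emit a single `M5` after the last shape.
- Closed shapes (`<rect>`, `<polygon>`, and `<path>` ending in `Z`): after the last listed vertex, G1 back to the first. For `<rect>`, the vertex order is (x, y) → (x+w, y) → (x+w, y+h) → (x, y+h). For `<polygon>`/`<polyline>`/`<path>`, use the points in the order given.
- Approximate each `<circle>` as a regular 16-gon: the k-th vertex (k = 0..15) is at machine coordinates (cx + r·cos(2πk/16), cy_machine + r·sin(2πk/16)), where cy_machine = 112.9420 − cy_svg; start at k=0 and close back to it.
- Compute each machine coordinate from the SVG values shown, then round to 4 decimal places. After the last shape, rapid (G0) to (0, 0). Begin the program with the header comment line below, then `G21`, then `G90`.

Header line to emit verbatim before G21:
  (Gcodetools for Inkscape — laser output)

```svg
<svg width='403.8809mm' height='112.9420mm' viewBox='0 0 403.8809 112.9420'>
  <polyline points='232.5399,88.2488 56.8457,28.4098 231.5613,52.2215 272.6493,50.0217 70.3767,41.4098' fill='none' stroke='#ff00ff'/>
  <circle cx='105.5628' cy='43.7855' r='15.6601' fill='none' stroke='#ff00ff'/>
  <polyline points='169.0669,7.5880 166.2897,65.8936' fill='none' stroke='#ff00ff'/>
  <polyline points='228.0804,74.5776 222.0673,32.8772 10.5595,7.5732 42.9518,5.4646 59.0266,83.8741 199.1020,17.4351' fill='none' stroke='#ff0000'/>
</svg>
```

(Gcodetools for Inkscape — laser output)
G21
G90
G0 X232.5399 Y24.6932
M3 S766
G1 X56.8457 Y84.5322 F1614
G1 X231.5613 Y60.7205
G1 X272.6493 Y62.9203
G1 X70.3767 Y71.5322
G0 X121.2229 Y69.1565
M3 S766
G1 X120.0308 Y75.1494 F1614
G1 X116.6362 Y80.2299
G1 X111.5557 Y83.6245
G1 X105.5628 Y84.8166
G1 X99.5699 Y83.6245
G1 X94.4894 Y80.2299
G1 X91.0948 Y75.1494
G1 X89.9027 Y69.1565
G1 X91.0948 Y63.1636
G1 X94.4894 Y58.0831
G1 X99.5699 Y54.6885
G1 X105.5628 Y53.4964
G1 X111.5557 Y54.6885
G1 X116.6362 Y58.0831
G1 X120.0308 Y63.1636
G1 X121.2229 Y69.1565
G0 X169.0669 Y105.3540
M3 S766
G1 X166.2897 Y47.0484 F1614
G0 X228.0804 Y38.3644
M3 S583
G1 X222.0673 Y80.0648 F1903
G1 X10.5595 Y105.3688
G1 X42.9518 Y107.4774
G1 X59.0266 Y29.0679
G1 X199.1020 Y95.5069
M5
G0 X0.0000 Y0.0000

viewBox `0 0 403.8809 112.9420` with mm width/height → 1 unit = 1 mm. Flip: y_m = 112.9420 − y_svg.

**Shape 1** — `<polyline>` open polyline, stroke `#ff00ff` → cut (S766, F1614). Machine vertices: (232.5399,24.6932) → (56.8457,84.5322) → (231.5613,60.7205) → (272.6493,62.9203) → (70.3767,71.5322). Open path.

**Shape 2** — `<circle>` circle, stroke `#ff00ff` → cut (S766, F1614). Machine vertices: (121.2229,69.1565) → (120.0308,75.1494) → (116.6362,80.2299) → (111.5557,83.6245) → (105.5628,84.8166) → (99.5699,83.6245) → (94.4894,80.2299) → (91.0948,75.1494) → (89.9027,69.1565) → (91.0948,63.1636) → (94.4894,58.0831) → (99.5699,54.6885) → (105.5628,53.4964) → (111.5557,54.6885) → (116.6362,58.0831) → (120.0308,63.1636) → (121.2229,69.1565). Closed: final G1 returns to the first vertex.

**Shape 3** — `<polyline>` line segment, stroke `#ff00ff` → cut (S766, F1614). Machine vertices: (169.0669,105.3540) → (166.2897,47.0484). Open path.

**Shape 4** — `<polyline>` open polyline, stroke `#ff0000` → score (S583, F1903). Machine vertices: (228.0804,38.3644) → (222.0673,80.0648) → (10.5595,105.3688) → (42.9518,107.4774) → (59.0266,29.0679) → (199.1020,95.5069). Open path.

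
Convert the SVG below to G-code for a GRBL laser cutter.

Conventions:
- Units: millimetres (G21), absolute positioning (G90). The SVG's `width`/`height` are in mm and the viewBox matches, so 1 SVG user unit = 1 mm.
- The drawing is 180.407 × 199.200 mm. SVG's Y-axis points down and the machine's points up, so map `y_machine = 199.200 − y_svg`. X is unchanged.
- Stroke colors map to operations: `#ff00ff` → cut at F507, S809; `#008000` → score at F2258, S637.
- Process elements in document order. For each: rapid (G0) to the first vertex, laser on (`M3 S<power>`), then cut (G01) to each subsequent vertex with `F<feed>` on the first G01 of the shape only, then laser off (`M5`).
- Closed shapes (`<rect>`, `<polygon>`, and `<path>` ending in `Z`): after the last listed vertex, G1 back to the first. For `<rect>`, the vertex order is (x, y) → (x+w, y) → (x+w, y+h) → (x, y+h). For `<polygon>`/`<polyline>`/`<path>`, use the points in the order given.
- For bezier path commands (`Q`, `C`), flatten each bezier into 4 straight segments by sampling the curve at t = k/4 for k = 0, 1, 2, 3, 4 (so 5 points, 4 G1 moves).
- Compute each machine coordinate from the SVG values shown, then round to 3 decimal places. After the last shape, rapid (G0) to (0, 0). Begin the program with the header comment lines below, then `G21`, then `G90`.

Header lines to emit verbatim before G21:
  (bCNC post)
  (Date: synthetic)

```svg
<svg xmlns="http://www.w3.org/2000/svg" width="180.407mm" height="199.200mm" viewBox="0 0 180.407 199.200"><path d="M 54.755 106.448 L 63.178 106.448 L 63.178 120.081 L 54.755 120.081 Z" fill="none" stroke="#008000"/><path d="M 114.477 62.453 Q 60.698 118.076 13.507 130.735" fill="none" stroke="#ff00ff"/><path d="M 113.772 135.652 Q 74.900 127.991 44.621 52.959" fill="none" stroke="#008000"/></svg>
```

(bCNC post)
(Date: synthetic)
G21
G90
G0 X54.755 Y92.752
M3 S637
G01 X63.178 Y92.752 F2258
G01 X63.178 Y79.119
G01 X54.755 Y79.119
G01 X54.755 Y92.752
M5
G0 X114.477 Y136.747
M3 S809
G01 X87.999 Y111.621 F507
G01 X62.345 Y91.865
G01 X37.514 Y77.480
G01 X13.507 Y68.465
M5
G0 X113.772 Y63.548
M3 S637
G01 X94.873 Y71.589 F2258
G01 X77.048 Y88.052
G01 X60.298 Y112.936
G01 X44.621 Y146.241
M5
G0 X0.000 Y0.000

1 u = 1 mm; y_m = 199.200 − y.

[1] `<path>` rectangle, #008000→score S637 F2258: (54.755,92.752) → (63.178,92.752) → (63.178,79.119) → (54.755,79.119) → (54.755,92.752) (closed)

[2] `<path>` quadratic bezier, #ff00ff→cut S809 F507: (114.477,136.747) → (87.999,111.621) → (62.345,91.865) → (37.514,77.480) → (13.507,68.465)

[3] `<path>` quadratic bezier, #008000→score S637 F2258: (113.772,63.548) → (94.873,71.589) → (77.048,88.052) → (60.298,112.936) → (44.621,146.241)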